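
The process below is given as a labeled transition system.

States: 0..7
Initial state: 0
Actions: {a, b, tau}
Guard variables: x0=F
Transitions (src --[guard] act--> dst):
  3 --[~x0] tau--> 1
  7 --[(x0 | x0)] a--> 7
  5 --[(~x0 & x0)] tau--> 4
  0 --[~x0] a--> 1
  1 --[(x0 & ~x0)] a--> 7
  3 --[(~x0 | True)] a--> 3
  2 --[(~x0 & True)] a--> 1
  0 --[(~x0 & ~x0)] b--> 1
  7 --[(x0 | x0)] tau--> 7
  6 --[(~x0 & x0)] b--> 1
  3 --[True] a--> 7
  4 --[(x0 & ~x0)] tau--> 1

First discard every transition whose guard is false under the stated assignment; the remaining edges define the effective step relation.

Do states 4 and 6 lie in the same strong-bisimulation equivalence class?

Refine partition for ~:
  P[0] = {{0,1,2,3,4,5,6,7}}
  P[1] = {{0},{1,4,5,6,7},{2},{3}}
Fixed point at round 2; 4 class(es).
class of 4: {1,4,5,6,7}; class of 6: {1,4,5,6,7}

Answer: BISIMILAR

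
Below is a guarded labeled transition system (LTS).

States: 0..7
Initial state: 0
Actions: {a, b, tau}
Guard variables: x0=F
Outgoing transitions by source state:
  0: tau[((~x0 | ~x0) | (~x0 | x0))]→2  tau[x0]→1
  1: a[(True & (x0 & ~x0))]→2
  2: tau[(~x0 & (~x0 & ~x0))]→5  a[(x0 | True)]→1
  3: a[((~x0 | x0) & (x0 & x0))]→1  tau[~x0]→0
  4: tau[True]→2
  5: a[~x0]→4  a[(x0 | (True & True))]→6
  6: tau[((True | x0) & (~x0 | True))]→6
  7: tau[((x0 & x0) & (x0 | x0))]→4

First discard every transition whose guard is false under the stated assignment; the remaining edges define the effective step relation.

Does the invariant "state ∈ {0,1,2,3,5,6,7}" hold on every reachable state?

Answer: INVARIANT VIOLATED at state 4

Analysis:
Safe = {0,1,2,3,5,6,7}
Reach set: {0,1,2,4,5,6}
  0: ok
  1: ok
  2: ok
  4: VIOLATES
  5: ok
  6: ok
witness against invariant: tau·tau·a → 4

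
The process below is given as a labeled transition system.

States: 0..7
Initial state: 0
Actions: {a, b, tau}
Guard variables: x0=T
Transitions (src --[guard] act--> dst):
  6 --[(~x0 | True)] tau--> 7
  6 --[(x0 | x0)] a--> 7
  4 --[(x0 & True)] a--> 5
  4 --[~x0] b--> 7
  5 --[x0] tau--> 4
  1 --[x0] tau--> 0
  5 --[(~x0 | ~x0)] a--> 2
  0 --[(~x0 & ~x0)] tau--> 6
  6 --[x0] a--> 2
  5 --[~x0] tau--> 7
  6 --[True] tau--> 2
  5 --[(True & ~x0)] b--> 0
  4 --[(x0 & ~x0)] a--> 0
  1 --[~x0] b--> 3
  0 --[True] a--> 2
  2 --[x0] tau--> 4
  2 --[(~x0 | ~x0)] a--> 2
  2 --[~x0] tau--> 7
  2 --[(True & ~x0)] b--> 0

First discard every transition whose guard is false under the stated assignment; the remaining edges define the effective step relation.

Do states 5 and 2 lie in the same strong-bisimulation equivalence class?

Answer: BISIMILAR

Trace:
Compute ~ classes (split until stable):
  round 0: {{0,1,2,3,4,5,6,7}}
  round 1: {{0,4},{1,2,5},{3,7},{6}}
Fixed point at round 2; 4 class(es).
[5]={1,2,5}  [2]={1,2,5}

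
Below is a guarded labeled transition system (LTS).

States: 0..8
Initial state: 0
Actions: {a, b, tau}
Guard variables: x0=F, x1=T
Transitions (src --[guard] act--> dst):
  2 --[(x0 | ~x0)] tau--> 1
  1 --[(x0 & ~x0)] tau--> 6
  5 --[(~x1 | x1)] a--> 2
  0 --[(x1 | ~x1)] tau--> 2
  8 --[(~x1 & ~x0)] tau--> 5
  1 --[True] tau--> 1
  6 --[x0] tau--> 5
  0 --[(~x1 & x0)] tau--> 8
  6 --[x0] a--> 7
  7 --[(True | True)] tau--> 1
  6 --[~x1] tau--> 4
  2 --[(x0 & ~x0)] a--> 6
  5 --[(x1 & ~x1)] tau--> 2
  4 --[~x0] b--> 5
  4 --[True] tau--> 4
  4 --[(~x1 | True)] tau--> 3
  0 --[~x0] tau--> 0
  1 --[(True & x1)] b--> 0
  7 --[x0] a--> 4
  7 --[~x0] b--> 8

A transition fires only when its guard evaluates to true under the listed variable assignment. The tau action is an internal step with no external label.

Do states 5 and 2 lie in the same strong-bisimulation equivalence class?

Bisimulation quotient by refinement:
  π0 = {{0,1,2,3,4,5,6,7,8}}
  π1 = {{0,2},{1,4,7},{3,6,8},{5}}
  π2 = {{0},{1},{2},{3,6,8},{4},{5},{7}}
stable after 3 split(s): 7 block(s)
[5]={5}  [2]={2}

Answer: NOT BISIMILAR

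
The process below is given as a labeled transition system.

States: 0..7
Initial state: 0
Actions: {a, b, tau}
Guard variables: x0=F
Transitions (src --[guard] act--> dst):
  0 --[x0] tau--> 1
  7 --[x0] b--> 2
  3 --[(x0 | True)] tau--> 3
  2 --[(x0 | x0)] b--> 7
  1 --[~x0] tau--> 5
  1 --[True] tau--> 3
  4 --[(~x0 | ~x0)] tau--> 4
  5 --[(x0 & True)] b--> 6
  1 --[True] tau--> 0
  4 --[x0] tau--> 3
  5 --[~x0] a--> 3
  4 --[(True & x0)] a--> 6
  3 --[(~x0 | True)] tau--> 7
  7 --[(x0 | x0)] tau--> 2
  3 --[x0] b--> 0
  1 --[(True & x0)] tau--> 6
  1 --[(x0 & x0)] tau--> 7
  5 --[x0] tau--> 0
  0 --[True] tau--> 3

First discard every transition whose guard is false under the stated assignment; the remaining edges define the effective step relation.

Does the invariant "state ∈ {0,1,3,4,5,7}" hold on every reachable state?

Safe = {0,1,3,4,5,7}
Reachable = {0,3,7}
  0: ok
  3: ok
  7: ok

Answer: INVARIANT HOLDS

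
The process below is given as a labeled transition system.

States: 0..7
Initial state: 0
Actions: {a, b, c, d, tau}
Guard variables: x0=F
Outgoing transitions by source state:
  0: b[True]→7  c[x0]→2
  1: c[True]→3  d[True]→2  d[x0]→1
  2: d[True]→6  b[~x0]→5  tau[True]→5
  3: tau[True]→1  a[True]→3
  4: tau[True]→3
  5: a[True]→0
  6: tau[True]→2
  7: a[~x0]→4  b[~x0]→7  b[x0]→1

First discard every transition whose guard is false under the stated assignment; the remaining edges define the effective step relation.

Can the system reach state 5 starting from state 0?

Answer: REACHABLE

Analysis:
After dropping false guards: 13 live edges.
Layer 0: {0}
Layer 1: {7}  now seen {0,7}
Layer 2: {4}  now seen {0,4,7}
Layer 3: {3}  now seen {0,3,4,7}
Layer 4: {1}  now seen {0,1,3,4,7}
Layer 5: {2}  now seen {0,1,2,3,4,7}
Layer 6: {5,6}  now seen {0,1,2,3,4,5,6,7}
R = {0,1,2,3,4,5,6,7}
Path to 5: b·a·tau·tau·d·b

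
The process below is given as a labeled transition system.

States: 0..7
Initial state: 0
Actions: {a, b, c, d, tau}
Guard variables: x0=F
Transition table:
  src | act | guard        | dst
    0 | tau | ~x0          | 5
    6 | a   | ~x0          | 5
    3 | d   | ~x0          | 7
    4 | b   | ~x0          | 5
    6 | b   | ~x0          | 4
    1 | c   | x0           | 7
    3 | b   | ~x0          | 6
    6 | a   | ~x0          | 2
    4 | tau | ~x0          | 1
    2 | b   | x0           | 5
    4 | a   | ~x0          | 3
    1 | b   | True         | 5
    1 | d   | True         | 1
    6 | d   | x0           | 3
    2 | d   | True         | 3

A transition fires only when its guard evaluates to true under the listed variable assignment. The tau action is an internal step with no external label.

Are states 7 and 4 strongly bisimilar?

Answer: NOT BISIMILAR

Working:
Compute ~ classes (split until stable):
  round 0: {{0,1,2,3,4,5,6,7}}
  round 1: {{0},{1,3},{2},{4},{5,7},{6}}
  round 2: {{0},{1},{2},{3},{4},{5,7},{6}}
stable after 3 split(s): 7 block(s)
[7]={5,7}  [4]={4}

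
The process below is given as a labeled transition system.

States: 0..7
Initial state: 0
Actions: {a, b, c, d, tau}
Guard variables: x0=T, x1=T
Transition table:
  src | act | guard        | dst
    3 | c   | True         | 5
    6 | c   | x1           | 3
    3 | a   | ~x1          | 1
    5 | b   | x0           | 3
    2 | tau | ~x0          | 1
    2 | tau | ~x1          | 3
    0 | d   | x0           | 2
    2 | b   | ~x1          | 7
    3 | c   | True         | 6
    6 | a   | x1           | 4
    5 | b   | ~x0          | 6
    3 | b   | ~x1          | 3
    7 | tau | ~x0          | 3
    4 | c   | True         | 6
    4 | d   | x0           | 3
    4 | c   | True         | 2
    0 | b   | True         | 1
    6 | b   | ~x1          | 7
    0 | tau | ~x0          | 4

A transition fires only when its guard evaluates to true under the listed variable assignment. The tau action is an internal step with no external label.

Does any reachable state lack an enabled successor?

R = {0,1,2}
  0: b→1  d→2  [2 out]
  1: ∅  [deadlock]
  2: ∅  [deadlock]
Path to 1: b

Answer: DEADLOCK at state 1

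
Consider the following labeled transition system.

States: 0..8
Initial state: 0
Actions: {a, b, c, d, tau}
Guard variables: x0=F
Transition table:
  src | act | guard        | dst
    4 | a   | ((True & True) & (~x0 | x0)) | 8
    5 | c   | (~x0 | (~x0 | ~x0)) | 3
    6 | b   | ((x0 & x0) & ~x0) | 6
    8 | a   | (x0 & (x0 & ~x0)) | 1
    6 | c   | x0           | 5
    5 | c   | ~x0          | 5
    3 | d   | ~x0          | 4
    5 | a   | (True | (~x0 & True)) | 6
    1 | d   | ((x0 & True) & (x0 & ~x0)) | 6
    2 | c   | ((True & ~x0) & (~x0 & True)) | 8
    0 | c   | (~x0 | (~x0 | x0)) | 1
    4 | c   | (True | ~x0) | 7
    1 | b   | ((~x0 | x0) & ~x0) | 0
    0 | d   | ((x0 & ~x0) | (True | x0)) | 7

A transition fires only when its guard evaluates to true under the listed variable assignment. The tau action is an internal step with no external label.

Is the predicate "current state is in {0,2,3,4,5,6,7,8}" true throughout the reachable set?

Safe = {0,2,3,4,5,6,7,8}
R = {0,1,7}
  0: ✓
  1: ✗ unsafe
  7: ✓
witness against invariant: c → 1

Answer: INVARIANT VIOLATED at state 1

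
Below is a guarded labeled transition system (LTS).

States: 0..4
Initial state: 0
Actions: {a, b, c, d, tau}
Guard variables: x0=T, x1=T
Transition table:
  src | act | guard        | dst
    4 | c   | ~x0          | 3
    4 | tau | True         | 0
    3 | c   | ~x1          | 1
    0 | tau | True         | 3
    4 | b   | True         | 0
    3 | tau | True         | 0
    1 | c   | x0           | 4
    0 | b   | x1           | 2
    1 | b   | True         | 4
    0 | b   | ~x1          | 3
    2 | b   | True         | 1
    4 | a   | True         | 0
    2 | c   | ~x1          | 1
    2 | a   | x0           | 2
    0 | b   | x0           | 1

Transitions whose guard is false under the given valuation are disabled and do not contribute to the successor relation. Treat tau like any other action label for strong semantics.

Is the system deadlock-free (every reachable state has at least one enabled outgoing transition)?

Reachable = {0,1,2,3,4}
  0: b→1  b→2  tau→3  [3 out]
  1: b→4  c→4  [2 out]
  2: a→2  b→1  [2 out]
  3: tau→0  [1 out]
  4: a→0  b→0  tau→0  [3 out]

Answer: DEADLOCK-FREE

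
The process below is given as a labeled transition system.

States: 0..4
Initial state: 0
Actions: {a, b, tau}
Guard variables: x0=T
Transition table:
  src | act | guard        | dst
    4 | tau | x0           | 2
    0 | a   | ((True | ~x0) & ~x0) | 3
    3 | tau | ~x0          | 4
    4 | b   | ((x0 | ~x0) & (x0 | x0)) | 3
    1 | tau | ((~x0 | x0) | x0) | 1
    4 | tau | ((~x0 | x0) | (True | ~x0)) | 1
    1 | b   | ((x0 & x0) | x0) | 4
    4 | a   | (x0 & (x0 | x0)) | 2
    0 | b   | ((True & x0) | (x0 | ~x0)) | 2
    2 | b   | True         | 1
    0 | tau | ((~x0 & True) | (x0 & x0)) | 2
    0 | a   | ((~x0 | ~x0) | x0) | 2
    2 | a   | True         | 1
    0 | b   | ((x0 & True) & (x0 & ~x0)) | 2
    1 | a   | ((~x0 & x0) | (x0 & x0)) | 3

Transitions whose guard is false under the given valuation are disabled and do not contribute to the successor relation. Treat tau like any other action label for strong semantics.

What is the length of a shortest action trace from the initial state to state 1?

Layered search for 1:
  depth 0: {0}
  depth 1: {2}
  depth 2: {1}
depth(1)=2, e.g. a·a

Answer: 2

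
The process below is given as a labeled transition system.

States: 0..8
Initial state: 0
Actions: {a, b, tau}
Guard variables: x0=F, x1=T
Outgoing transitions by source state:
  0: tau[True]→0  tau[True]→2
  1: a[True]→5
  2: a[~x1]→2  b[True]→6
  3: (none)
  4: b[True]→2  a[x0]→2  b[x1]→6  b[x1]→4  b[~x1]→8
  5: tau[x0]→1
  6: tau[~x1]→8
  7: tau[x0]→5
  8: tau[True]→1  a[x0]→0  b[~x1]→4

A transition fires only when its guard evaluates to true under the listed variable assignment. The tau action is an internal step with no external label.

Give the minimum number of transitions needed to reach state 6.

Layered search for 6:
  depth 0: {0}
  depth 1: {2}
  depth 2: {6}
depth(6)=2, e.g. tau·b

Answer: 2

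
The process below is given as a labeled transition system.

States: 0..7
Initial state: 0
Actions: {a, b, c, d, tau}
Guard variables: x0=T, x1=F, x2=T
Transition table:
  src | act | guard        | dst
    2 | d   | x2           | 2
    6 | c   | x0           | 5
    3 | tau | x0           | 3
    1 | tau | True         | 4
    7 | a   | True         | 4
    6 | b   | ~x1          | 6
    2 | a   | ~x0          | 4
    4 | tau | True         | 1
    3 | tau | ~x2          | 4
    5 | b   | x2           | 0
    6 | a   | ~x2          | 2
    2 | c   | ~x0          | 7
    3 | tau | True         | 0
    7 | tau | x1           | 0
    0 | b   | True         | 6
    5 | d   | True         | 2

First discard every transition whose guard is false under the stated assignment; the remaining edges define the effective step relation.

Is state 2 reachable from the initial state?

Answer: REACHABLE

Trace:
After dropping false guards: 11 live edges.
Layer 0: {0}
Layer 1: {6}  cumulative {0,6}
Layer 2: {5}  cumulative {0,5,6}
Layer 3: {2}  cumulative {0,2,5,6}
Reachable = {0,2,5,6}
trace reaching 2: b·c·d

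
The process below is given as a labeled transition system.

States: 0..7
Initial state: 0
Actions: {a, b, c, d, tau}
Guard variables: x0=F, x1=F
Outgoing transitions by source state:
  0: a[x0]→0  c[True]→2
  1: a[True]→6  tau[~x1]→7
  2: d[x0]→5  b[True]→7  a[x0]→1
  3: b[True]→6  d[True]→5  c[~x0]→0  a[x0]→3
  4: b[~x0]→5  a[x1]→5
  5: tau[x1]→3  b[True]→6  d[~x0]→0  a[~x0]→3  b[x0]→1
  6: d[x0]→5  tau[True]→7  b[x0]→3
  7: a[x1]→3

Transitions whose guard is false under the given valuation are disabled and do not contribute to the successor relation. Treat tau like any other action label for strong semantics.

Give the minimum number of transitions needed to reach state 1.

Breadth-first toward 1:
  L0 = {0}
  L1 = {2}
  L2 = {7}
1 never appears.

Answer: UNREACHABLE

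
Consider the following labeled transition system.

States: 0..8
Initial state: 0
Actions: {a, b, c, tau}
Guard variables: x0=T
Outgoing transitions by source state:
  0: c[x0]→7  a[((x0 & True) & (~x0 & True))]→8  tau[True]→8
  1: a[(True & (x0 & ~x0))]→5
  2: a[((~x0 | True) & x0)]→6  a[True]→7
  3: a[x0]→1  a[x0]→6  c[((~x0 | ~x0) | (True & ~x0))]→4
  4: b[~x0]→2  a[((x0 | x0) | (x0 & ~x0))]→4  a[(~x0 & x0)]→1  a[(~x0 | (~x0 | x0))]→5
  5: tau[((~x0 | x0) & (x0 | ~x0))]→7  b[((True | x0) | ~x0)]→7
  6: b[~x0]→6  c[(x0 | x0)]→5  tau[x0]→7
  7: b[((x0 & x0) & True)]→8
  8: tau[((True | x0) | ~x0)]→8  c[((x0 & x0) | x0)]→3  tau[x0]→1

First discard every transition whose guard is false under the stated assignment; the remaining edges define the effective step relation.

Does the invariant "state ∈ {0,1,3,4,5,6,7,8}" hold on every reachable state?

Answer: INVARIANT HOLDS

Trace:
Inv-set: {0,1,3,4,5,6,7,8}
Reachable = {0,1,3,5,6,7,8}
  0: ok
  1: ok
  3: ok
  5: ok
  6: ok
  7: ok
  8: ok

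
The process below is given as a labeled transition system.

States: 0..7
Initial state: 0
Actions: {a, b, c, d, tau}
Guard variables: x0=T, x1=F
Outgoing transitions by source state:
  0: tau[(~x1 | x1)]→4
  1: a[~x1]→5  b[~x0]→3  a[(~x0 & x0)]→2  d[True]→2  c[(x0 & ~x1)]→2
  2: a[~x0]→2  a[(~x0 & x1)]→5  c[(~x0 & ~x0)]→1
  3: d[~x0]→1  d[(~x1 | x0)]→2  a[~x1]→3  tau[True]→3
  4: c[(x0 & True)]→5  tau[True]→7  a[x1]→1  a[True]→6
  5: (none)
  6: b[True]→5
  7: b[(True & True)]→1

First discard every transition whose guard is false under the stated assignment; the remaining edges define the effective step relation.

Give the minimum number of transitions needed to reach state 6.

Breadth-first toward 6:
  Layer 0: {0}
  Layer 1: {4}
  Layer 2: {5,6,7}
6 enters at depth 2; path tau·a

Answer: 2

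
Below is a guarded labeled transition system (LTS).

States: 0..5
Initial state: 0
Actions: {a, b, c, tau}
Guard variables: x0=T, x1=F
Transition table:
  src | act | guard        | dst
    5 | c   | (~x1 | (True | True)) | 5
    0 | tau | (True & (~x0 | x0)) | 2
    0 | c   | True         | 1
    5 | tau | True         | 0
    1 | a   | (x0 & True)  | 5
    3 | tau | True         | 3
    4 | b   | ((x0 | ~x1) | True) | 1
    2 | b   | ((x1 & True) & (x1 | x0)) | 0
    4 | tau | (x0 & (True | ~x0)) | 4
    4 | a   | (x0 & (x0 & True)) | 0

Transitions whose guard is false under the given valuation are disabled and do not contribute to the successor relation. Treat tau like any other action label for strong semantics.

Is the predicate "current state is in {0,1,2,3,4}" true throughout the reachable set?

Answer: INVARIANT VIOLATED at state 5

Analysis:
Allowed set {0,1,2,3,4}
Reachable = {0,1,2,5}
  0: safe
  1: safe
  2: safe
  5: ✗ unsafe
witness against invariant: c·a → 5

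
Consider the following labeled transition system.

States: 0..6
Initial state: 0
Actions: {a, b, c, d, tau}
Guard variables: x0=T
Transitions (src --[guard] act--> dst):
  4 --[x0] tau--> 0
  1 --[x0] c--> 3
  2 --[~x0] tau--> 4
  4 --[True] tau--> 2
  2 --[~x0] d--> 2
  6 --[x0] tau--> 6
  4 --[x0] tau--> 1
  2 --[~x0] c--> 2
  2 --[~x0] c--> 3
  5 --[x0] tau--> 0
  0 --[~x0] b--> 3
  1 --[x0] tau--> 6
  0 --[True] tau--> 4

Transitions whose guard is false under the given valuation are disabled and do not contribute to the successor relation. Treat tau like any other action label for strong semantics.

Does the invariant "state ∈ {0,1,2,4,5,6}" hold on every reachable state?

Answer: INVARIANT VIOLATED at state 3

Working:
Inv-set: {0,1,2,4,5,6}
Reach set: {0,1,2,3,4,6}
  0: ok
  1: ok
  2: ok
  3: outside
  4: ok
  6: ok
reach 3 via tau·tau·c — violates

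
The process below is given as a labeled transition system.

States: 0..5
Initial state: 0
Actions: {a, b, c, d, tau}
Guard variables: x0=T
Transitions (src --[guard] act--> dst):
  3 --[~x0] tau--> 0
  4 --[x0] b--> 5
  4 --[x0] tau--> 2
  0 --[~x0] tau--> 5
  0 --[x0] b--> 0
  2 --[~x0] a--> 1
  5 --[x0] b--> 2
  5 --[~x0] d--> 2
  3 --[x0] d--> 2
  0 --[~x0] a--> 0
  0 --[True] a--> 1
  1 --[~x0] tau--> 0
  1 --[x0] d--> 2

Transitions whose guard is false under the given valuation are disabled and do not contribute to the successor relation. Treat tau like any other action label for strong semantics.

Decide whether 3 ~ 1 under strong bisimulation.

Answer: BISIMILAR

Trace:
Compute ~ classes (split until stable):
  round 0: {{0,1,2,3,4,5}}
  round 1: {{0},{1,3},{2},{4},{5}}
5 equivalence class(es) (converged in 2)
3∈{1,3}, 1∈{1,3}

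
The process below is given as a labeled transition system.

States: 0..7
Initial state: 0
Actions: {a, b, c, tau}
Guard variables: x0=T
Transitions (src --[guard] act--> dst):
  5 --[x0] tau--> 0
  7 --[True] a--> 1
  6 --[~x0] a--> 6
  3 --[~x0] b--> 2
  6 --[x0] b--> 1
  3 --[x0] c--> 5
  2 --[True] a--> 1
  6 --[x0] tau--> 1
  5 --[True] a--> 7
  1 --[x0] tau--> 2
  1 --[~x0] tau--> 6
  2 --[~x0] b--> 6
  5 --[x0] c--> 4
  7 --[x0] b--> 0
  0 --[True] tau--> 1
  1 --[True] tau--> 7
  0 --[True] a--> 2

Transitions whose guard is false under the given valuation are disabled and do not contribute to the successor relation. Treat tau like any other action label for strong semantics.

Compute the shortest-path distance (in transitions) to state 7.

Answer: 2

Trace:
Breadth-first toward 7:
  L0 = {0}
  L1 = {1,2}
  L2 = {7}
7 enters at depth 2; path tau·tau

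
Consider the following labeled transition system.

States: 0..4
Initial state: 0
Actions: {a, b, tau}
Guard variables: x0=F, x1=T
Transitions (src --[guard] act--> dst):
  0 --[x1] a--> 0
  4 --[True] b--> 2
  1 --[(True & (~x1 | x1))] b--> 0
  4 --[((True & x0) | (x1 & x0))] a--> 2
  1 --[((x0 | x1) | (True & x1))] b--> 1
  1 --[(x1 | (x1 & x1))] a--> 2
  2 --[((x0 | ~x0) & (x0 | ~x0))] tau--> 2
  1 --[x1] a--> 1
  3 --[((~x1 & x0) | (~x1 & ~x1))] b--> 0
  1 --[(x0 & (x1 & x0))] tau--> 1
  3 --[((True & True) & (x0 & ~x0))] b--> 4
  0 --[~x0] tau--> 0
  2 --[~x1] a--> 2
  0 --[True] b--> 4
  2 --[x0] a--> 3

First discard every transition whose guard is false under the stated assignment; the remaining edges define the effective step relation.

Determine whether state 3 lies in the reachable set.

9 transition(s) survive guard evaluation.
Layer 0: {0}
Layer 1: {4}  now seen {0,4}
Layer 2: {2}  now seen {0,2,4}
Reachable = {0,2,4}

Answer: UNREACHABLE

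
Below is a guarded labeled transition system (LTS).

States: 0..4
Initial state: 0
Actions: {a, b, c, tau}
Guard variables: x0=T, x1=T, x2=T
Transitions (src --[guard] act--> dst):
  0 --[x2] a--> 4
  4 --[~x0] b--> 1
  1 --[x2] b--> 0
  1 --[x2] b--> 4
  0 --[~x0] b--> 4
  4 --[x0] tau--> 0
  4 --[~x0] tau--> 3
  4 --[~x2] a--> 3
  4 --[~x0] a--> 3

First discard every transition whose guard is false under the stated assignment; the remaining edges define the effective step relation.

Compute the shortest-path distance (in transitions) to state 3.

Answer: UNREACHABLE

Trace:
Breadth-first toward 3:
  depth 0: {0}
  depth 1: {4}
3 never appears.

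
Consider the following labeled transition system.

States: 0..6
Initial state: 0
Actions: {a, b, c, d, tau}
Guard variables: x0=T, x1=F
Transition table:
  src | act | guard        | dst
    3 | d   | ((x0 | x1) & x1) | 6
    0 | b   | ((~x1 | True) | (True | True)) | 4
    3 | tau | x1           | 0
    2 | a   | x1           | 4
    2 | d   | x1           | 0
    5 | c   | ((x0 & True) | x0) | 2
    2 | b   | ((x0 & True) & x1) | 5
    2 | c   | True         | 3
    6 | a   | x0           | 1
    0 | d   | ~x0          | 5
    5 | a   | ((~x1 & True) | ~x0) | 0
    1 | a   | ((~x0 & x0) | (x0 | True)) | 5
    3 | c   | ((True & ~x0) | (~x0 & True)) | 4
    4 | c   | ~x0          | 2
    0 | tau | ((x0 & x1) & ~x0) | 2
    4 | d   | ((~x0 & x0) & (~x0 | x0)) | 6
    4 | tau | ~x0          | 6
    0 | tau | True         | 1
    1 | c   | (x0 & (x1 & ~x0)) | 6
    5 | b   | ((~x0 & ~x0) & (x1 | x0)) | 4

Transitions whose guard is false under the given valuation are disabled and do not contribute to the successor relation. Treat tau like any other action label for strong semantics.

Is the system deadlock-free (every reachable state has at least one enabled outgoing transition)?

Answer: DEADLOCK at state 3

Trace:
Reach set: {0,1,2,3,4,5}
  0: b→4  tau→1  [2 out]
  1: a→5  [1 out]
  2: c→3  [1 out]
  3: ∅  [no exit]
  4: ∅  [no exit]
  5: a→0  c→2  [2 out]
trace reaching 3: tau·a·c·c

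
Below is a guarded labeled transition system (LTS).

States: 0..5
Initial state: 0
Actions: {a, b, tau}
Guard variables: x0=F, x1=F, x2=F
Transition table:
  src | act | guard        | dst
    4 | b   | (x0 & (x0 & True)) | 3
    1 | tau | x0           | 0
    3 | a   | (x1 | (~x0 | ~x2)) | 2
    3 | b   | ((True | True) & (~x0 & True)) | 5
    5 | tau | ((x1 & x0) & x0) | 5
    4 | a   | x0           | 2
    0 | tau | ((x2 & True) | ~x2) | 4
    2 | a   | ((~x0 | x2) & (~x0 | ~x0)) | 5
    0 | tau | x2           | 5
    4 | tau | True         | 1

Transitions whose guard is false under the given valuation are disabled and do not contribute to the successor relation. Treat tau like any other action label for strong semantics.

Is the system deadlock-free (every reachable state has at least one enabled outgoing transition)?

R = {0,1,4}
  0: tau→4  [1 out]
  1: ∅  [no exit]
  4: tau→1  [1 out]
Path to 1: tau·tau

Answer: DEADLOCK at state 1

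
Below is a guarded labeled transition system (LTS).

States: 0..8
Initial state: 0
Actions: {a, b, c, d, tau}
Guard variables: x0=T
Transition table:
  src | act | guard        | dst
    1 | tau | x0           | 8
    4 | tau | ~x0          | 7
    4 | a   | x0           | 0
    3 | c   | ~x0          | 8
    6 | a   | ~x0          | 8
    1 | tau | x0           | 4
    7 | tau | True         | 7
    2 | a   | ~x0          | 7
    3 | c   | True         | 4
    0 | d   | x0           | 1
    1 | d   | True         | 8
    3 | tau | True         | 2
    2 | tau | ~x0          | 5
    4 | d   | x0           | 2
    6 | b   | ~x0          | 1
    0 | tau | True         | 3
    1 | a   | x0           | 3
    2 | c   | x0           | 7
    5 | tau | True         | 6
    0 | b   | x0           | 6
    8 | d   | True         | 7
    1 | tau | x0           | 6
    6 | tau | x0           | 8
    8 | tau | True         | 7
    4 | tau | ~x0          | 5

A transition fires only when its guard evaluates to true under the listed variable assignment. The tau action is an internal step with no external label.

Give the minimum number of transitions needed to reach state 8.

Answer: 2

Analysis:
Breadth-first toward 8:
  depth 0: {0}
  depth 1: {1,3,6}
  depth 2: {2,4,8}
first hit 8 at d=2 via b·tau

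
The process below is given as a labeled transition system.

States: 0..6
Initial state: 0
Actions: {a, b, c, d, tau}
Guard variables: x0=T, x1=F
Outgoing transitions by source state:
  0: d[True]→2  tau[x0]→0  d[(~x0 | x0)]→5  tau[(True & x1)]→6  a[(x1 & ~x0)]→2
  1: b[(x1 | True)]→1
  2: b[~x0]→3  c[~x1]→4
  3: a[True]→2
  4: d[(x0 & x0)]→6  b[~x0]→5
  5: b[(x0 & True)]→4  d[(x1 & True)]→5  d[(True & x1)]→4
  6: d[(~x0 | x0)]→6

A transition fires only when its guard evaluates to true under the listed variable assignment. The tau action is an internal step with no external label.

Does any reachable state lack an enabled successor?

R = {0,2,4,5,6}
  0: d→2  d→5  tau→0  [3 out]
  2: c→4  [1 out]
  4: d→6  [1 out]
  5: b→4  [1 out]
  6: d→6  [1 out]

Answer: DEADLOCK-FREE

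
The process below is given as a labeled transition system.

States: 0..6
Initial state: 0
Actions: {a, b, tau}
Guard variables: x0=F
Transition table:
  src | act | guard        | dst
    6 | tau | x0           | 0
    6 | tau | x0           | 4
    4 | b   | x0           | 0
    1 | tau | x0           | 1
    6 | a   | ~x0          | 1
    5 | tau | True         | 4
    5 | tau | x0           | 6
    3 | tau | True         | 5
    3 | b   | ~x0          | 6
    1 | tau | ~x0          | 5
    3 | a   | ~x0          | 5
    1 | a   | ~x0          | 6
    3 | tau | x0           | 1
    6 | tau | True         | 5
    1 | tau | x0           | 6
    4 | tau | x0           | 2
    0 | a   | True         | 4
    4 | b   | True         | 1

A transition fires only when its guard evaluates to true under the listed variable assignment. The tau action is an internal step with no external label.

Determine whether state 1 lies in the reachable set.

Answer: REACHABLE

Working:
After dropping false guards: 10 live edges.
depth 0: {0}
depth 1: {4}  now seen {0,4}
depth 2: {1}  now seen {0,1,4}
depth 3: {5,6}  now seen {0,1,4,5,6}
R = {0,1,4,5,6}
trace reaching 1: a·b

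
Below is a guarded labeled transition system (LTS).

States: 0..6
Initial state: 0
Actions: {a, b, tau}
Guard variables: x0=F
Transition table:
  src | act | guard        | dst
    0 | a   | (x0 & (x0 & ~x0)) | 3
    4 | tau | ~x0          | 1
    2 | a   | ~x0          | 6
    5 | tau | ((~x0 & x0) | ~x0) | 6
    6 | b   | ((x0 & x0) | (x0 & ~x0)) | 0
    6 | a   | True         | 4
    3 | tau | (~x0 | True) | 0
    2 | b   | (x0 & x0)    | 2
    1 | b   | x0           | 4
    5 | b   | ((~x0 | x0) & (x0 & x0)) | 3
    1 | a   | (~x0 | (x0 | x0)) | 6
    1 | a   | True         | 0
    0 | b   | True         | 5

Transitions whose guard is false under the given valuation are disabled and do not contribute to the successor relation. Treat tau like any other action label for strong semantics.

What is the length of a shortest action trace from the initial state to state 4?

BFS to 4:
  depth 0: {0}
  depth 1: {5}
  depth 2: {6}
  depth 3: {4}
4 enters at depth 3; path b·tau·a

Answer: 3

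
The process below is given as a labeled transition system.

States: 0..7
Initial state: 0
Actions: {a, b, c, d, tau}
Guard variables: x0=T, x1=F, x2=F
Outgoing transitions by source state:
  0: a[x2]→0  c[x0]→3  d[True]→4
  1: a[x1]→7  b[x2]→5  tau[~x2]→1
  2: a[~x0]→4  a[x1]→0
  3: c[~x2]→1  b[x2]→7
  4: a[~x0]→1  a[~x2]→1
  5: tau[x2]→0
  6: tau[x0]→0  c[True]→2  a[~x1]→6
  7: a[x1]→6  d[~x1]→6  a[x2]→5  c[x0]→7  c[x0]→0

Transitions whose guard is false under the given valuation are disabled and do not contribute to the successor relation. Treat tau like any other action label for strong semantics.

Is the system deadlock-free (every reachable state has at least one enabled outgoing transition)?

Answer: DEADLOCK-FREE

Trace:
R = {0,1,3,4}
  0: c→3  d→4  [2 exit(s)]
  1: tau→1  [1 exit(s)]
  3: c→1  [1 exit(s)]
  4: a→1  [1 exit(s)]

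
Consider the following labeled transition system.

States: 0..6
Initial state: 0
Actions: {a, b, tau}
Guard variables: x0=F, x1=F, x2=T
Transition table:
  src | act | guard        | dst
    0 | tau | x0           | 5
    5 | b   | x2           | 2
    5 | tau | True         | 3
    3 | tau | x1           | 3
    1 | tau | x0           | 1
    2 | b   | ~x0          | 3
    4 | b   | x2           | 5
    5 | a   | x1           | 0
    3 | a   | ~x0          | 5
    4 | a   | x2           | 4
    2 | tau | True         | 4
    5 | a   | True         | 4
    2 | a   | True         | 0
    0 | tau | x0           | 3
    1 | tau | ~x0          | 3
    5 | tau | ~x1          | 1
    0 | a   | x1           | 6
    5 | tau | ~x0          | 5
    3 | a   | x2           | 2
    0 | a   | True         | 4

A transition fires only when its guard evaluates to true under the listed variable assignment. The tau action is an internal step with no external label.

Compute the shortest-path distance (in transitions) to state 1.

BFS to 1:
  depth 0: {0}
  depth 1: {4}
  depth 2: {5}
  depth 3: {1,2,3}
depth(1)=3, e.g. a·b·tau

Answer: 3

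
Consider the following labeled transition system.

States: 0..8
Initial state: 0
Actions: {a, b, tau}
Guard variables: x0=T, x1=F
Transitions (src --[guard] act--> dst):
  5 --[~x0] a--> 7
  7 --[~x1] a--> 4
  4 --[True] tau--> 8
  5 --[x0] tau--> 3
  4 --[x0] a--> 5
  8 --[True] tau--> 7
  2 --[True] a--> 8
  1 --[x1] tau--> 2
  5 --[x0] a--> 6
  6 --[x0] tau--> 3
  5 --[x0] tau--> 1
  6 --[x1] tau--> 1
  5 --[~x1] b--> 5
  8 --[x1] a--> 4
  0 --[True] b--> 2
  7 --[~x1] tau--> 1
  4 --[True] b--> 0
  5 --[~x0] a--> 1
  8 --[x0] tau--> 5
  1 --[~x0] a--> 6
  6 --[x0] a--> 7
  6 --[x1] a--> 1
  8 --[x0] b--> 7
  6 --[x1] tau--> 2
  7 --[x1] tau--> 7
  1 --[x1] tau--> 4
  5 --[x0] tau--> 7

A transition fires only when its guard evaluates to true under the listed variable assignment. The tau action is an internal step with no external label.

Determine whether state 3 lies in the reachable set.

Answer: REACHABLE

Working:
Guard filter leaves 17 enabled edge(s).
Layer 0: {0}
Layer 1: {2}  total {0,2}
Layer 2: {8}  total {0,2,8}
Layer 3: {5,7}  total {0,2,5,7,8}
Layer 4: {1,3,4,6}  total {0,1,2,3,4,5,6,7,8}
Reachable = {0,1,2,3,4,5,6,7,8}
witness 3: b·a·tau·tau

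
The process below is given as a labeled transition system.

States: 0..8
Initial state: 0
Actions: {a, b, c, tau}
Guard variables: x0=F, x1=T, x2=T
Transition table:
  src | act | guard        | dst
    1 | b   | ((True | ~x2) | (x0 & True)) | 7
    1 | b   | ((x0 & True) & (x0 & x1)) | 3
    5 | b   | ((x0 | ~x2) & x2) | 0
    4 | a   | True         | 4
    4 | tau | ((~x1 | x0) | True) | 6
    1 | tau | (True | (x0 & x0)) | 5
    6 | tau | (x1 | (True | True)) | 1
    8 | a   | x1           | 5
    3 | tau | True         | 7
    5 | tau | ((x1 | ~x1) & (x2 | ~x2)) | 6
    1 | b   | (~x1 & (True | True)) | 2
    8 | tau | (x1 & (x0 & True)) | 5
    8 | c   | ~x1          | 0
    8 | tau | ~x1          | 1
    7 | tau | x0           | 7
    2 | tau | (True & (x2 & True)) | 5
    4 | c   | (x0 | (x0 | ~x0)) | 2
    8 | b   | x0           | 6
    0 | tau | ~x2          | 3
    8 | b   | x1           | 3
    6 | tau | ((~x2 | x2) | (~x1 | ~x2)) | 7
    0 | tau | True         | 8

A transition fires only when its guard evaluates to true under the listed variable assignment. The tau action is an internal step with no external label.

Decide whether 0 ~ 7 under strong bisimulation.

Answer: NOT BISIMILAR

Trace:
Compute ~ classes (split until stable):
  P[0] = {{0,1,2,3,4,5,6,7,8}}
  P[1] = {{0,2,3,5,6},{1},{4},{7},{8}}
  P[2] = {{0},{1},{2,5},{3},{4},{6},{7},{8}}
  P[3] = {{0},{1},{2},{3},{4},{5},{6},{7},{8}}
stable after 4 split(s): 9 block(s)
0∈{0}, 7∈{7}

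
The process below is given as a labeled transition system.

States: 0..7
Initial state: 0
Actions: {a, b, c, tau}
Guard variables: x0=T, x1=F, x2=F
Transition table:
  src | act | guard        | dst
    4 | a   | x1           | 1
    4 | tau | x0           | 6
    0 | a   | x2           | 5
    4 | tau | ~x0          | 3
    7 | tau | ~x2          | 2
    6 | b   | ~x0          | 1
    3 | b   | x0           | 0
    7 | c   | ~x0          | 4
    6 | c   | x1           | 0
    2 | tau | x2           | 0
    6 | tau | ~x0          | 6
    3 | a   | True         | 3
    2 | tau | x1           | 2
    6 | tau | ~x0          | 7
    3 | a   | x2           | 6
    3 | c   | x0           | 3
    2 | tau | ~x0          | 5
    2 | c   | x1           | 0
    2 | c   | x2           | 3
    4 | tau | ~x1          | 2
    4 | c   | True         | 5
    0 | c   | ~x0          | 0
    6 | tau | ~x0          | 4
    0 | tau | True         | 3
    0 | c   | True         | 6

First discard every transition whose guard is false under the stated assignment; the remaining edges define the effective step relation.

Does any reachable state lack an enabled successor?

Answer: DEADLOCK at state 6

Working:
R = {0,3,6}
  0: c→6  tau→3  [2 out]
  3: a→3  b→0  c→3  [3 out]
  6: ∅  [deadlock]
witness 6: c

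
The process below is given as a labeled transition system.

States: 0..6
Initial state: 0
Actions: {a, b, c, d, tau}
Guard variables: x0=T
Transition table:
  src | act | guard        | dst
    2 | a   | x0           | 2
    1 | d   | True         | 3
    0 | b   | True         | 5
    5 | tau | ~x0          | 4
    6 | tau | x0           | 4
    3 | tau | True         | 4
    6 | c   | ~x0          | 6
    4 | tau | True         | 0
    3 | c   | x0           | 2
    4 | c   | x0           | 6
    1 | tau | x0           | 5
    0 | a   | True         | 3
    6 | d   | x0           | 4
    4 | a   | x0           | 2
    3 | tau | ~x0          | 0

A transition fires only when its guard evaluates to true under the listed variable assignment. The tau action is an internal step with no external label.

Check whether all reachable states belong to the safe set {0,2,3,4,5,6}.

Answer: INVARIANT HOLDS

Analysis:
Safe = {0,2,3,4,5,6}
R = {0,2,3,4,5,6}
  0: ok
  2: ok
  3: ok
  4: ok
  5: ok
  6: ok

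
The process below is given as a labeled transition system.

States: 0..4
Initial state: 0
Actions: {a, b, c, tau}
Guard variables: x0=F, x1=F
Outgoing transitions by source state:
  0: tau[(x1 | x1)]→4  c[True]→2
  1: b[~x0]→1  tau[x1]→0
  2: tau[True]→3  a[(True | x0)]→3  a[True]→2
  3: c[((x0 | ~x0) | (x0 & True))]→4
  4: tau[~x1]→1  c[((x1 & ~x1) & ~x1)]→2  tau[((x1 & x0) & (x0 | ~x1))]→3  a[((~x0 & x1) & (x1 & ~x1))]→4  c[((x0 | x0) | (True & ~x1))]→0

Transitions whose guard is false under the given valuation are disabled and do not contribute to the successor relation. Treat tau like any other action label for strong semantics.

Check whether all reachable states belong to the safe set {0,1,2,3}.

Inv-set: {0,1,2,3}
Reachable = {0,1,2,3,4}
  0: safe
  1: safe
  2: safe
  3: safe
  4: VIOLATES
witness against invariant: c·tau·c → 4

Answer: INVARIANT VIOLATED at state 4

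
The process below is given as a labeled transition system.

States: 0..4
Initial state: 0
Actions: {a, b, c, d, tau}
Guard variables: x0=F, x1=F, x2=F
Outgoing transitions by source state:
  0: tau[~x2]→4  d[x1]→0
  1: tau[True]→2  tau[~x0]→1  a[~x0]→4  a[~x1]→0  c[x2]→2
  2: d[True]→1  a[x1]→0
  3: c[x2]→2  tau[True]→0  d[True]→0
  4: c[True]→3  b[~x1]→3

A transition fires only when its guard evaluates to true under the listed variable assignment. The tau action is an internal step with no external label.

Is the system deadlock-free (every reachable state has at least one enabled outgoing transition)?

Reachable = {0,3,4}
  0: tau→4  [1 out]
  3: d→0  tau→0  [2 out]
  4: b→3  c→3  [2 out]

Answer: DEADLOCK-FREE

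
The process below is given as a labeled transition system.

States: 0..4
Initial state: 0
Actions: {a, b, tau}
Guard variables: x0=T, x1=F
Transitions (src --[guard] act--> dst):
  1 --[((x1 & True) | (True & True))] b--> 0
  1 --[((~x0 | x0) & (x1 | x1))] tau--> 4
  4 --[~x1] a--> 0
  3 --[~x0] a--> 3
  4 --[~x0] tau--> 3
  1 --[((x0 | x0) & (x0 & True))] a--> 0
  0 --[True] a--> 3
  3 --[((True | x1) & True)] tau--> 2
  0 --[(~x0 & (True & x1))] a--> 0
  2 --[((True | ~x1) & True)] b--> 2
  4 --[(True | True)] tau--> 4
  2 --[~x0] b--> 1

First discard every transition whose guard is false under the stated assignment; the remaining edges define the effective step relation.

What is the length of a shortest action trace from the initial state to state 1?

Breadth-first toward 1:
  L0 = {0}
  L1 = {3}
  L2 = {2}
1 never appears.

Answer: UNREACHABLE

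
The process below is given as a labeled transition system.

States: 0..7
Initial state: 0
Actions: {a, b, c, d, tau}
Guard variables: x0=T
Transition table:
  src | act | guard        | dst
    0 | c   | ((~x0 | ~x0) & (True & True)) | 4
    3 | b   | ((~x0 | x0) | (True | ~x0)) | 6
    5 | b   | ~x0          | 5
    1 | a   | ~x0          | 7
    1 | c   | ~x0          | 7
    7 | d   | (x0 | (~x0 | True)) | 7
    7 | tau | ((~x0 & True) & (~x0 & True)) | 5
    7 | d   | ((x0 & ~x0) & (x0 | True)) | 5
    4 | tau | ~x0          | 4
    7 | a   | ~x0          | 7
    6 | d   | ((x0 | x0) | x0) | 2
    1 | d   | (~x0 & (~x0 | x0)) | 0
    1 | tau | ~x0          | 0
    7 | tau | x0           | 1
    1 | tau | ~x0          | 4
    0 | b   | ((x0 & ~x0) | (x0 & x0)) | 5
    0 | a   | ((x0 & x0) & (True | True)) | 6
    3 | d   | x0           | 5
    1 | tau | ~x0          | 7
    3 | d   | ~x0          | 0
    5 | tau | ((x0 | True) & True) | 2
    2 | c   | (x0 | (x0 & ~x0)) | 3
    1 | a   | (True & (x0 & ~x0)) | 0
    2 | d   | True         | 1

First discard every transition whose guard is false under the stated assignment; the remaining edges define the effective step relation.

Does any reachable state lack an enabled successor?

Reachable = {0,1,2,3,5,6}
  0: a→6  b→5  [deg 2]
  1: ∅  [STUCK]
  2: c→3  d→1  [deg 2]
  3: b→6  d→5  [deg 2]
  5: tau→2  [deg 1]
  6: d→2  [deg 1]
Path to 1: b·tau·d

Answer: DEADLOCK at state 1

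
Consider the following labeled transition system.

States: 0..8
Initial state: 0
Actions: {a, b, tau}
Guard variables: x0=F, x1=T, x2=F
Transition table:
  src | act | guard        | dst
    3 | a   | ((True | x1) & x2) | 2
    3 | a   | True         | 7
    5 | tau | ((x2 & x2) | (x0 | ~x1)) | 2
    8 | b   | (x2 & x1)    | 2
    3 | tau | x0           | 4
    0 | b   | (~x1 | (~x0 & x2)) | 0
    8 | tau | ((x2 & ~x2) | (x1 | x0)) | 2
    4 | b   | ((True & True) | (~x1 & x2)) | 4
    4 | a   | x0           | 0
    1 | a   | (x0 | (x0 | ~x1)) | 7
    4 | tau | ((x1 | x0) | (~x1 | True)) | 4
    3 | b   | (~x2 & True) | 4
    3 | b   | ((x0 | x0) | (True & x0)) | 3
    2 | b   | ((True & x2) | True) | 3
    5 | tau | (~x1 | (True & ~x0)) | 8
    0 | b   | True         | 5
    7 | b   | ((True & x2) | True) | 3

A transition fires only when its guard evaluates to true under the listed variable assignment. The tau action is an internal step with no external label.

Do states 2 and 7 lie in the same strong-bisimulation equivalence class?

Refine partition for ~:
  P[0] = {{0,1,2,3,4,5,6,7,8}}
  P[1] = {{0,2,7},{1,6},{3},{4},{5,8}}
  P[2] = {{0},{1,6},{2,7},{3},{4},{5},{8}}
Fixed point at round 3; 7 class(es).
[2]={2,7}  [7]={2,7}

Answer: BISIMILAR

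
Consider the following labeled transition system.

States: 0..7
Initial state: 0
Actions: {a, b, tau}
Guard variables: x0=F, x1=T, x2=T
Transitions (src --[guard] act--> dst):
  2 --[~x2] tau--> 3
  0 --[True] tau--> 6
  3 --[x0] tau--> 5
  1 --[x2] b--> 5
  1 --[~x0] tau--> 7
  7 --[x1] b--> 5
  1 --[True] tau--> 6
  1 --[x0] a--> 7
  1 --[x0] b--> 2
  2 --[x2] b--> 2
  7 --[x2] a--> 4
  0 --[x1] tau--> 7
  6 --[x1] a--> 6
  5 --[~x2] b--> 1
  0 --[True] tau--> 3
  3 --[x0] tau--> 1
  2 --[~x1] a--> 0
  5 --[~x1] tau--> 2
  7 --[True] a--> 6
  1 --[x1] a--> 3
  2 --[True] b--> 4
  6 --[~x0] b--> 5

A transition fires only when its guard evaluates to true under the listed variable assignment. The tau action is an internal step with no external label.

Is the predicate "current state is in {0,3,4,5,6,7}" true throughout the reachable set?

Inv-set: {0,3,4,5,6,7}
Reachable = {0,3,4,5,6,7}
  0: safe
  3: safe
  4: safe
  5: safe
  6: safe
  7: safe

Answer: INVARIANT HOLDS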